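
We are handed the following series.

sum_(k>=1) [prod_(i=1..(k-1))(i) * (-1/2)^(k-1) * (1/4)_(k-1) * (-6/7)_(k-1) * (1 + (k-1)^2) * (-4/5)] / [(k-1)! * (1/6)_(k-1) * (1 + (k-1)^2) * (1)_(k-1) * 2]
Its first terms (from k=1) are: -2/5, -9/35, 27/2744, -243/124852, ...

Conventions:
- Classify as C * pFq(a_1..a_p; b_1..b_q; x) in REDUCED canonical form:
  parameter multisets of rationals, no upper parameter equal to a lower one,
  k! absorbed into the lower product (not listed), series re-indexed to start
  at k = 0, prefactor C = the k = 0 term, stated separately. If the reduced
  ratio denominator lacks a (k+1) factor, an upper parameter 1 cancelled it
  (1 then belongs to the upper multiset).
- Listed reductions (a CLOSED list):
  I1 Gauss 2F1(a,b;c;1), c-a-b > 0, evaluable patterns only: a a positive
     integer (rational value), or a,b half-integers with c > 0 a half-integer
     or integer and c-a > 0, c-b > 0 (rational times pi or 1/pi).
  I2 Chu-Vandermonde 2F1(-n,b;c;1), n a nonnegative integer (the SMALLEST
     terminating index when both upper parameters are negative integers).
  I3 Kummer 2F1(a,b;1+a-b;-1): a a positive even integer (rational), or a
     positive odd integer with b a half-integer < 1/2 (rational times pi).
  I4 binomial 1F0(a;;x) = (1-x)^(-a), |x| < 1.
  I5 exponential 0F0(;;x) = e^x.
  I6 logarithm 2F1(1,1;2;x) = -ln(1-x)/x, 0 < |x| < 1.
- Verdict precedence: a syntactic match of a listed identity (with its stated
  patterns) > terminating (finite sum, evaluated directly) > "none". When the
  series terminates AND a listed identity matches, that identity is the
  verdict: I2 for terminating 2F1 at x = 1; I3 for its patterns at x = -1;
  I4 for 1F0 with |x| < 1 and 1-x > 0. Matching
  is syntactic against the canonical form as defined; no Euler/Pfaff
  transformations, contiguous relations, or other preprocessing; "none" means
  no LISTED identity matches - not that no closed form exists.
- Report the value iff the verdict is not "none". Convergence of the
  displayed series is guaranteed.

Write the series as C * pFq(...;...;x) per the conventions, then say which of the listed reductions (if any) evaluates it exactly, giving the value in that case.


Structural cue: with t_0 = -2/5, the constant factors (C = -2/5) combine into one prefactor.
Ratio: r(k) = (-1/2) * (k-6/7) (k+1/4) / [(k+1/6) (k+1)] - poly over poly, x = (-1/2) from leading terms; C = -2/5 at k = 0.

The series (x = -1/2) is 2F1: upper {-6/7, 1/4}, lower {1/6}, prefactor -2/5. Verdict: none. Every listed pattern misses the 2F1 form at -1/2, upper {-6/7, 1/4}.


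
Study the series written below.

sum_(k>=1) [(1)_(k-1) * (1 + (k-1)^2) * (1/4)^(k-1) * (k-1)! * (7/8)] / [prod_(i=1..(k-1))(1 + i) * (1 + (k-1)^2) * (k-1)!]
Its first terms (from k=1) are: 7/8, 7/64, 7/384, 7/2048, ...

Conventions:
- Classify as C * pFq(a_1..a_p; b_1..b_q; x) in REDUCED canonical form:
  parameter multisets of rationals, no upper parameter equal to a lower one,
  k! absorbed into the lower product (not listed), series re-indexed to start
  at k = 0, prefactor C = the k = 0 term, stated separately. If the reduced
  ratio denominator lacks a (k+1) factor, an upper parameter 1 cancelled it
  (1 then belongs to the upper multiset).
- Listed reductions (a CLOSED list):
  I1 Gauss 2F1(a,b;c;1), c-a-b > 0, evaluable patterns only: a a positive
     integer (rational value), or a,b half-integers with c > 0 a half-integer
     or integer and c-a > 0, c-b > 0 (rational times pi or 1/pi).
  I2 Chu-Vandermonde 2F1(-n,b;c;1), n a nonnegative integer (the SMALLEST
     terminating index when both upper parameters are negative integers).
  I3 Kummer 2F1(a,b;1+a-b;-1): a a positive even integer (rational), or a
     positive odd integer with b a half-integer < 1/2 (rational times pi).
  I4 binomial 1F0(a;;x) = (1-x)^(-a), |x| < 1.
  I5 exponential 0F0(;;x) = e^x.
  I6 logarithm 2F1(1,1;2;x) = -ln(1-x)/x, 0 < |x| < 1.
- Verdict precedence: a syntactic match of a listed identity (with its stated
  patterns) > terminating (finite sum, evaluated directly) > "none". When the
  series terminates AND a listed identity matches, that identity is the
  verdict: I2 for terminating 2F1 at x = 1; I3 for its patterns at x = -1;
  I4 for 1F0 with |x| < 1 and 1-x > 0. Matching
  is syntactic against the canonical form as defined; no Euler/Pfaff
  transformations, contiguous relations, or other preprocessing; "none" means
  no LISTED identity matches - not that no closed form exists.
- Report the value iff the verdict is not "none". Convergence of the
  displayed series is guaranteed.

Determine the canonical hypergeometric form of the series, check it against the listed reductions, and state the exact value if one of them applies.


Classification (C = 7/8): 2F1 with upper {1, 1}, lower {2}, argument x = 1/4. Verdict: the logarithmic series (I6) matches (the logarithm: parameters (1,1;2), x = 1/4). Value: (-7/2) * ln(3/4).

The tell: x = (1/4) and the lower running product (C = 7/8, x = 1/4) is a rising factorial.
Term ratio: r(k) = (1/4) * (k+1) (k+1) / [(k+2) (k+1)] - rational in k. x = (1/4); t_0 = 7/8; negate the roots.


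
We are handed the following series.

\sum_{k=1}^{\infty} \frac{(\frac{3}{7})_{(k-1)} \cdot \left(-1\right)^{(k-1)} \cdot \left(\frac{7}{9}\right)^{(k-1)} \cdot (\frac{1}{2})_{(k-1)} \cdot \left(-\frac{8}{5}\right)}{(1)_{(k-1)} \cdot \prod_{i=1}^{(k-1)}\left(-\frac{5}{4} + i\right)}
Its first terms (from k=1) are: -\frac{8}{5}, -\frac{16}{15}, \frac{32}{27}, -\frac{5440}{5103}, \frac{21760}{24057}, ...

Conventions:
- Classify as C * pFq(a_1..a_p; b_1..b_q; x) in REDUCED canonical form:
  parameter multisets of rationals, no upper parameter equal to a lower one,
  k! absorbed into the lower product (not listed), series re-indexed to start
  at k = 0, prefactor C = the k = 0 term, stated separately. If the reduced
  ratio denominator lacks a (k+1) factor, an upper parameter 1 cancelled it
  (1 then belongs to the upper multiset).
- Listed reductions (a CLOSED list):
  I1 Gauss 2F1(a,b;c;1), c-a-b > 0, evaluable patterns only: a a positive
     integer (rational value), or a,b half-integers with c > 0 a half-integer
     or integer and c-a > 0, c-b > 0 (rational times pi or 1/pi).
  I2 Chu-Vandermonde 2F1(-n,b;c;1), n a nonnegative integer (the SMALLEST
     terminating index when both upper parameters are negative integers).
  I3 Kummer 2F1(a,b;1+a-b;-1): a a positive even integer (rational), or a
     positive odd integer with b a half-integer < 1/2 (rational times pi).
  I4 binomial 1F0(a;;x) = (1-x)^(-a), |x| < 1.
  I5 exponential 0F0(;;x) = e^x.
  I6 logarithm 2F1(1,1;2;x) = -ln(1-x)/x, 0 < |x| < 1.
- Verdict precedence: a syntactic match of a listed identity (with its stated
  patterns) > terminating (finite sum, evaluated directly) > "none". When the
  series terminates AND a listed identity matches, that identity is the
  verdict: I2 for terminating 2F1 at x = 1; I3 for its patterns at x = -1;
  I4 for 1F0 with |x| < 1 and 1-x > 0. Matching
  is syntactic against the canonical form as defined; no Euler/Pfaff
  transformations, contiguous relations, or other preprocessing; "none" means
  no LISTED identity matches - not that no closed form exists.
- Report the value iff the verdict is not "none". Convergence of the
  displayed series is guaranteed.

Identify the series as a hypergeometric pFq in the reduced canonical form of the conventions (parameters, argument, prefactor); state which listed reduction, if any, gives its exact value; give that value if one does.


Prefactor -\frac{8}{5}, argument -\frac{7}{9}: 2F1 with upper {\frac{3}{7}, \frac{1}{2}} over lower {-\frac{1}{4}}. Verdict: none. A 2F1 with upper {\frac{3}{7}, \frac{1}{2}} fits none of I1-I6 at x = -\frac{7}{9}; the sum runs forever.

First insight: with t_0 = -\frac{8}{5}, (1)_k (prefactor -8/5) is k! itself.
Term ratio: r(k) = -\frac{7}{9} * (k+\frac{3}{7}) (k+\frac{1}{2}) / [(k-\frac{1}{4}) (k+1)] - rational in k, leading ratio -\frac{7}{9}; with t_0 = -\frac{8}{5}, classification follows.


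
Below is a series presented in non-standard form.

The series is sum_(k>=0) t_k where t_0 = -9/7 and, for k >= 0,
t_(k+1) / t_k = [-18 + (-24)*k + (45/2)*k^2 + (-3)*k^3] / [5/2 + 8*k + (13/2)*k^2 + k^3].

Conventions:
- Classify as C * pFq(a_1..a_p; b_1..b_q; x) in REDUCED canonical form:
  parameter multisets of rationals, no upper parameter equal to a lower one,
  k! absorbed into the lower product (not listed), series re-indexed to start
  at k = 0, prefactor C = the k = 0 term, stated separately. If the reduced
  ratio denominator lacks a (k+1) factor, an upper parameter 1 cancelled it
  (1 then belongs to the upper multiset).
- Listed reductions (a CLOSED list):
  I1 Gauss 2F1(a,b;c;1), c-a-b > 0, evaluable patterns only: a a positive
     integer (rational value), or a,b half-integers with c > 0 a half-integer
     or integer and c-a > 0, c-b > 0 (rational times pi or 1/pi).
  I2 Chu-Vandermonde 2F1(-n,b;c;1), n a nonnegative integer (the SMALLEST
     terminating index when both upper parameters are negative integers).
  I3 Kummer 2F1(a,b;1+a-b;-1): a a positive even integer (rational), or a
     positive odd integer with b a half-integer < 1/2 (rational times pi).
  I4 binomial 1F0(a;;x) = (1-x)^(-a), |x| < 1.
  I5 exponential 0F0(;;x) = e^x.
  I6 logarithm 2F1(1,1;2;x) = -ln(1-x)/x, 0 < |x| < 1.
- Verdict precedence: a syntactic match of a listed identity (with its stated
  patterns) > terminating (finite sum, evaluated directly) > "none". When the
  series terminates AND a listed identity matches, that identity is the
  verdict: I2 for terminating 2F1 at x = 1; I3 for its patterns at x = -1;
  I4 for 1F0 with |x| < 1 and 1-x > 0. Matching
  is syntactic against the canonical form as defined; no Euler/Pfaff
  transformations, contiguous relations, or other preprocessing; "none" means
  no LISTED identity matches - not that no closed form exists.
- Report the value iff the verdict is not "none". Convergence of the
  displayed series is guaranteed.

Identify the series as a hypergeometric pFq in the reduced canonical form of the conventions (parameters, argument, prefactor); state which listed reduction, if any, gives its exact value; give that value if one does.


Canonical form: C = -9/7 times 2F1 with upper {-6, -2}, lower {5}, x = -3. Verdict: terminating - the sum ends at index 2 because -2 is a negative integer; exact evaluation follows. Sum: -18/5.

Key observation: t_0 = -9/7 here, and factor the ratio over Q (C = -9/7, x = -3): negated roots = parameters.
Term ratio: r(k) = (-3) * (k-6) (k-2) / [(k+5) (k+1)] ; factor over Q: parameters, x = (-3), and C = -9/7.


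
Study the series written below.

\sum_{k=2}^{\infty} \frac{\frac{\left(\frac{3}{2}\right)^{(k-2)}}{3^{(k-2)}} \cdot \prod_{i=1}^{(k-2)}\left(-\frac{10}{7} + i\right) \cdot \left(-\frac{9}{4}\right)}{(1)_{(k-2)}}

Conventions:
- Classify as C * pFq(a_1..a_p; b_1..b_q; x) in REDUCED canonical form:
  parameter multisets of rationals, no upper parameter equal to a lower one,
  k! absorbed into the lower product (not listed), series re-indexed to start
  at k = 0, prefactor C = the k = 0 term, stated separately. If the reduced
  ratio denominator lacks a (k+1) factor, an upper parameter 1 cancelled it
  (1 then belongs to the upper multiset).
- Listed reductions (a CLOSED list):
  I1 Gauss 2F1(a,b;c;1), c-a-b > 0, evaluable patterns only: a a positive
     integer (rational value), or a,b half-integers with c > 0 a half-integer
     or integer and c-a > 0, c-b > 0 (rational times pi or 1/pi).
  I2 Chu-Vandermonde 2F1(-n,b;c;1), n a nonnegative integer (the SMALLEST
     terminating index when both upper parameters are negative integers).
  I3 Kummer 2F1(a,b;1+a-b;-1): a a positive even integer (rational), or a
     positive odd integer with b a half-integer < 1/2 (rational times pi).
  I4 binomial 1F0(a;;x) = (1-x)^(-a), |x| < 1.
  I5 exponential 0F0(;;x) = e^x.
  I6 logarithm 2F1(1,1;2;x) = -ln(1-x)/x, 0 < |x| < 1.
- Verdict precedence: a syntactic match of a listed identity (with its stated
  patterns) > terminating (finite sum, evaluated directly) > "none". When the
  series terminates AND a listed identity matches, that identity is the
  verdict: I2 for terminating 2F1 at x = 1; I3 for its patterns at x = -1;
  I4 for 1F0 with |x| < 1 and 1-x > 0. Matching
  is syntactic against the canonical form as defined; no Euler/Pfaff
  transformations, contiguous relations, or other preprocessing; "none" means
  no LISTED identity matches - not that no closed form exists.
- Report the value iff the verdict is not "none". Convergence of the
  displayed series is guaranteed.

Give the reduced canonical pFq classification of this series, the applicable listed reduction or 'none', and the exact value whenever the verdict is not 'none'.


With C = -\frac{9}{4}: the canonical form is 1F0(-\frac{3}{7}; -; \frac{1}{2}). Verdict (x = \frac{1}{2}): the I4 binomial reduction applies (the 1F0 binomial series: exponent 3/7, x = \frac{1}{2}). Sum: \left(-\frac{9}{4}\right) \cdot \left(\frac{1}{2}\right)^{\frac{3}{7}}.

Key observation: with t_0 = -\frac{9}{4}, the two k-th powers (prefactor -9/4) combine into one argument.
Consecutive-term ratio: r(k) = \frac{1}{2} * (k-\frac{3}{7}) / [(k+1)] - poly over poly, x = \frac{1}{2} from leading terms; C = -\frac{9}{4} at k = 0.


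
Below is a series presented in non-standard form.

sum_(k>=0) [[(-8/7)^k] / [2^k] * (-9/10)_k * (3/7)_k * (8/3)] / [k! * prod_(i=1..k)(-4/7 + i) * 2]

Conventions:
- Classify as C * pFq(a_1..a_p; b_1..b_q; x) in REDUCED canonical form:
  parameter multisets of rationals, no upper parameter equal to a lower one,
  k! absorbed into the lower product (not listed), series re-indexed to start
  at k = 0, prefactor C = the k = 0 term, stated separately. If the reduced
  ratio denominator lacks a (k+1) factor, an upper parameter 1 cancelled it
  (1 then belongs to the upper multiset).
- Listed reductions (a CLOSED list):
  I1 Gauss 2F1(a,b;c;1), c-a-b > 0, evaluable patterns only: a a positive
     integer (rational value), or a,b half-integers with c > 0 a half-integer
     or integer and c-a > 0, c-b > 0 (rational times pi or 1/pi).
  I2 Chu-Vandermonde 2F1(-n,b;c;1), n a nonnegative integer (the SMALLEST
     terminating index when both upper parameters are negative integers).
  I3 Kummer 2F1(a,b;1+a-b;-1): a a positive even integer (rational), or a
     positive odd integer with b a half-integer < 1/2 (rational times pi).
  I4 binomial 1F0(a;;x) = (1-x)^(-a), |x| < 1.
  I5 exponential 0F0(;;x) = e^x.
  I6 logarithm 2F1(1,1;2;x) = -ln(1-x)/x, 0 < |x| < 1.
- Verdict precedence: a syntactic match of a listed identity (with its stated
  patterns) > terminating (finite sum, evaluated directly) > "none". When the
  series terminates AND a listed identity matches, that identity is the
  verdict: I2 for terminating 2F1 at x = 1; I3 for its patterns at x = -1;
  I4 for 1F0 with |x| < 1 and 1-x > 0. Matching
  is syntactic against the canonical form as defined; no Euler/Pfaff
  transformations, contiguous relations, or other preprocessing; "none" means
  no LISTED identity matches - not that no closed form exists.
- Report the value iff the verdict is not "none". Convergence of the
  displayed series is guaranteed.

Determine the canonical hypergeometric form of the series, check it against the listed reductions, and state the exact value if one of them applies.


Reduced: x = -4/7, 1F0, upper = {-9/10}, lower = {-}, C = 4/3. Verdict at x = -4/7: binomial (I4) matches (the 1F0 binomial series: exponent 9/10, x = -4/7). Sum: (4/3) * (11/7)^(9/10).

The tell: t_0 = 4/3 here, and the constant factors (C = 4/3, x = -4/7) combine into one prefactor.
Adjacent-term ratio: r(k) = (-4/7) * (k-9/10) / [(k+1)] - rational in k. x = (-4/7); t_0 = 4/3; negate the roots.


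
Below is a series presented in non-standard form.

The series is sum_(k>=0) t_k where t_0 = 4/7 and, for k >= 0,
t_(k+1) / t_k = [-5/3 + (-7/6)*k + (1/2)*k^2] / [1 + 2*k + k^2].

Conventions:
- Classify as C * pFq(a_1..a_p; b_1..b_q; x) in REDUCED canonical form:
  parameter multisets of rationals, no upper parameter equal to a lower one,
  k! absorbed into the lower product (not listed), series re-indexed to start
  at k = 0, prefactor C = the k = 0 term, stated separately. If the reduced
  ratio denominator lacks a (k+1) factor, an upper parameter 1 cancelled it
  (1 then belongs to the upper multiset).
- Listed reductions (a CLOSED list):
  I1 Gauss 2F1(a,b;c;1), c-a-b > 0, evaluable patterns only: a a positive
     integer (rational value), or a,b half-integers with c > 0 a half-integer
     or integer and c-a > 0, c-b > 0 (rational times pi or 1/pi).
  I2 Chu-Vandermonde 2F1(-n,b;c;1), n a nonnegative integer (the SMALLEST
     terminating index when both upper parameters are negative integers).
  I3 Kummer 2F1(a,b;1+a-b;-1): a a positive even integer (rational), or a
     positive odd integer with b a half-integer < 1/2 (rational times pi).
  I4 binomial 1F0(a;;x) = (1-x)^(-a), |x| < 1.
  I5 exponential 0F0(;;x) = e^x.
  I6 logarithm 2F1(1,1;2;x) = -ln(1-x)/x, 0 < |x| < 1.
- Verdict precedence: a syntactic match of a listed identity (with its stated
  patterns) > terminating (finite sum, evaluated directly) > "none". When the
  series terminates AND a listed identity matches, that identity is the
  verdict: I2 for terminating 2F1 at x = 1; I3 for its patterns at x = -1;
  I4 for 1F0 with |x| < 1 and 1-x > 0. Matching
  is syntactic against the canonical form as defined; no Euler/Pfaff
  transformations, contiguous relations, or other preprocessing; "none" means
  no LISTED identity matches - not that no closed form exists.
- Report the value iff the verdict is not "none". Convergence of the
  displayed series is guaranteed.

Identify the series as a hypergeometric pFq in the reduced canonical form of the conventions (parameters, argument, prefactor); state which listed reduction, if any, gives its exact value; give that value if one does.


Key observation: t_0 = 4/7 here, and the parameter 1 appears in both the upper and lower lists and cancels.
Consecutive-term ratio: r(k) = (1/2) * (k-10/3) / [(k+1)] - rational in k. x = (1/2); t_0 = 4/7; negate the roots.

x = 1/2 here; the reduced form reads 1F0, upper {-10/3}, lower {-}, C = 4/7. Verdict: this is the binomial series (I4) (the 1F0 binomial series: exponent 10/3, x = 1/2). Sum: (4/7) * (1/2)^(10/3).


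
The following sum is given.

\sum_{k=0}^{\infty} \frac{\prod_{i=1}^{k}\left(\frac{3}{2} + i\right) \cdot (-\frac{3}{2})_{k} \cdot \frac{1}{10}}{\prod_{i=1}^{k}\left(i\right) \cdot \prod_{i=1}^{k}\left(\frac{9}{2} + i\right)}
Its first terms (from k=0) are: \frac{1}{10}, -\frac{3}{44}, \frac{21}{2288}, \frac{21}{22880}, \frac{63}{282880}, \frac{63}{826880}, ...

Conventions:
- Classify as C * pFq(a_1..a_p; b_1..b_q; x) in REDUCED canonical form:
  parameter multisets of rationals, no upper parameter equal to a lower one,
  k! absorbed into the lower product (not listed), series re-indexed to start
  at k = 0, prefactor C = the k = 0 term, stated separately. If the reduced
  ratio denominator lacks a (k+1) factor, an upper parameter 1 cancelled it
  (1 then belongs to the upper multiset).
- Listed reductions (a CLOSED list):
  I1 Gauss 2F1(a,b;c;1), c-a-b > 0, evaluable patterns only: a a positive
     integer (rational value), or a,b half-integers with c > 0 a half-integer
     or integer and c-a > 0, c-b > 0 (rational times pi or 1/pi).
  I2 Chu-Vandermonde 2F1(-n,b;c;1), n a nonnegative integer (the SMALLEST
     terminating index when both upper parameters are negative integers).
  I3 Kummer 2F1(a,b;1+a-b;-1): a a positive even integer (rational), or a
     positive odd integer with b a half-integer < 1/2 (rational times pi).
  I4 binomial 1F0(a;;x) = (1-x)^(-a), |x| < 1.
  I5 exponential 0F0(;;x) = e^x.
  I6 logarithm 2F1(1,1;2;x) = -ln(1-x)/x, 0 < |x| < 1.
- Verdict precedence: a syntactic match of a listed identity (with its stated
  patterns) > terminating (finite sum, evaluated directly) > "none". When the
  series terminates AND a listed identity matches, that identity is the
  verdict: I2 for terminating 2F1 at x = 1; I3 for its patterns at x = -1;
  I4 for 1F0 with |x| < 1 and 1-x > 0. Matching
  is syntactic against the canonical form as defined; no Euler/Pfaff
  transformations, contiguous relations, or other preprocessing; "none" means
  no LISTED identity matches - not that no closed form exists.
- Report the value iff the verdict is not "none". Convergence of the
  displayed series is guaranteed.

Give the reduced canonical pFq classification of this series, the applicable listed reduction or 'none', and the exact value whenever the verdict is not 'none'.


The series (x = 1) is 2F1: upper {-\frac{3}{2}, \frac{5}{2}}, lower {\frac{11}{2}}, prefactor \frac{1}{10}. Verdict (x = 1): Gauss (I1, half-integer pattern) applies (x = 1; upper {-\frac{3}{2}, \frac{5}{2}} half-integers, c = \frac{11}{2} in the evaluable pattern). Sum: \frac{441}{32768} \cdot \pi.

Key observation: from the first term \frac{1}{10}: the running product (C = 1/10) telescopes to a rising factorial.
Term ratio: r(k) = 1 * (k-\frac{3}{2}) (k+\frac{5}{2}) / [(k+\frac{11}{2}) (k+1)] - rational in k, leading ratio 1; with t_0 = \frac{1}{10}, classification follows.


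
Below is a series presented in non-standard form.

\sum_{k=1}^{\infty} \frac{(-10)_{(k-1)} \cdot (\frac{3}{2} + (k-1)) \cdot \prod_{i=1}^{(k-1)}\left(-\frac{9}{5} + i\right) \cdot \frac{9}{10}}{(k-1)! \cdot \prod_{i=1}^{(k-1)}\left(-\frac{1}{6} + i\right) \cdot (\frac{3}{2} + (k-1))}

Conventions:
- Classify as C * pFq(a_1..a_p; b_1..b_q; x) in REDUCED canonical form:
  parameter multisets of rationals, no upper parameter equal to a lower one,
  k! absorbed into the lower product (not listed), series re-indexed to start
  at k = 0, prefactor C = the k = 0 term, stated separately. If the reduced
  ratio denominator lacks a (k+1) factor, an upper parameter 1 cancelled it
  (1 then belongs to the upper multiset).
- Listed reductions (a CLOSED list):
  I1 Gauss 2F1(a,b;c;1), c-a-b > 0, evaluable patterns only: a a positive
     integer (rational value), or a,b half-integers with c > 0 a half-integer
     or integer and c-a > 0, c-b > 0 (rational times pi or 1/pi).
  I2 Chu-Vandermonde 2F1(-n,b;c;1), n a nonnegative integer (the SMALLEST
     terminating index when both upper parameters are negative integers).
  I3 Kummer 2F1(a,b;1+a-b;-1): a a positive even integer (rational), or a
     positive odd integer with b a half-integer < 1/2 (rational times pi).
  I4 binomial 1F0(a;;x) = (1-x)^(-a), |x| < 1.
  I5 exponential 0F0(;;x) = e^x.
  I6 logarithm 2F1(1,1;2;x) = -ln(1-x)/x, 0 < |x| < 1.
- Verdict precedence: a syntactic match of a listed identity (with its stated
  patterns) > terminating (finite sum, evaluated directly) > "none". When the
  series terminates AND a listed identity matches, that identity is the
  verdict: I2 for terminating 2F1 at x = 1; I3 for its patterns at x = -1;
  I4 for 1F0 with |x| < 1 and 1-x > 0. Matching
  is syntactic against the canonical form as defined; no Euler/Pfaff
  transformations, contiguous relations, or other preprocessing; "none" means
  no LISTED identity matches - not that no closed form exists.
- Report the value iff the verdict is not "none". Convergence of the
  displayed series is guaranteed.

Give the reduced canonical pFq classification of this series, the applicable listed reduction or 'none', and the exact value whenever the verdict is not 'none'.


The series (x = 1) is 2F1: upper {-10, -\frac{4}{5}}, lower {\frac{5}{6}}, prefactor \frac{9}{10}. Verdict at x = 1: Vandermonde's identity (I2) matches (terminating 2F1 at x = 1 with n = 10, b = -4/5, c = \frac{5}{6}). Sum: \frac{2557012715926333119}{338358806152343750}.

Structural cue: t_0 being \frac{9}{10}, the running product (C = 9/10) telescopes to a rising factorial.
Adjacent-term ratio: r(k) = 1 * (k-10) (k-\frac{4}{5}) / [(k+\frac{5}{6}) (k+1)] - rational in k, leading ratio 1; with t_0 = \frac{9}{10}, classification follows.


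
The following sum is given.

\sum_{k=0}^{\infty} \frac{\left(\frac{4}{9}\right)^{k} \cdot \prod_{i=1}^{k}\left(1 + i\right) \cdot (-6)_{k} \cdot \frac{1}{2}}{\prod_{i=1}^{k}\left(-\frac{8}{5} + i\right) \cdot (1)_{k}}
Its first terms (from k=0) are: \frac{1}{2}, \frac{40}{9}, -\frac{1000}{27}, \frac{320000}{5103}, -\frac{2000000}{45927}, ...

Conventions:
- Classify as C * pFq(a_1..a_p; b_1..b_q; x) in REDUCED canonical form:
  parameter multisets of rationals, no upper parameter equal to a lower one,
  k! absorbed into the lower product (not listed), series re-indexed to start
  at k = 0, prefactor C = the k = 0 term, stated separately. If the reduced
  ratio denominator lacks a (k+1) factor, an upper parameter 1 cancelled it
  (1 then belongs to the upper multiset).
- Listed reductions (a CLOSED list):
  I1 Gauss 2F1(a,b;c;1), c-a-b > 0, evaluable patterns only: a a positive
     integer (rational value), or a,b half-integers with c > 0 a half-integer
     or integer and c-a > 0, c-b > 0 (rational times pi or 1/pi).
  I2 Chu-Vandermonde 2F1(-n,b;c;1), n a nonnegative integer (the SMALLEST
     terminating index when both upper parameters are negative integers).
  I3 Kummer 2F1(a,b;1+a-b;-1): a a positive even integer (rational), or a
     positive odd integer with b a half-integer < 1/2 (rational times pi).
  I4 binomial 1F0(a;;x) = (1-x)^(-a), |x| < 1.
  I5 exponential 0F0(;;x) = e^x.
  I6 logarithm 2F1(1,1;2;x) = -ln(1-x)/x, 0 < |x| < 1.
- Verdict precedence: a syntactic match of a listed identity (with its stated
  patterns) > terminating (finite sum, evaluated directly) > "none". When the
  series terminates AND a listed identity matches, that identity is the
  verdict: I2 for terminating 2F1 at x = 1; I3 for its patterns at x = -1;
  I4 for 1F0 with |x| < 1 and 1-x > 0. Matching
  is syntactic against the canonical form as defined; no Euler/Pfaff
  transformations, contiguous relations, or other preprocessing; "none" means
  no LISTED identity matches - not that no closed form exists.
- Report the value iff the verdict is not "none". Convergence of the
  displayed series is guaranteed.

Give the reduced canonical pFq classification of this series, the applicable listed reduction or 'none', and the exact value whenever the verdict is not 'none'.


The series (x = \frac{4}{9}) is 2F1: upper {-6, 2}, lower {-\frac{3}{5}}, prefactor \frac{1}{2}. Verdict: terminating. (-6)_k vanishes past k = 6, leaving a 7-term sum, computed directly. Hence: -\frac{1224106451}{1391312538}.

Key observation: t_0 = \frac{1}{2} here, and the lower running product (prefactor 1/2) is a rising factorial.
Adjacent-term ratio: r(k) = \frac{4}{9} * (k-6) (k+2) / [(k-\frac{3}{5}) (k+1)] ; factor over Q: parameters, x = \frac{4}{9}, and C = \frac{1}{2}.


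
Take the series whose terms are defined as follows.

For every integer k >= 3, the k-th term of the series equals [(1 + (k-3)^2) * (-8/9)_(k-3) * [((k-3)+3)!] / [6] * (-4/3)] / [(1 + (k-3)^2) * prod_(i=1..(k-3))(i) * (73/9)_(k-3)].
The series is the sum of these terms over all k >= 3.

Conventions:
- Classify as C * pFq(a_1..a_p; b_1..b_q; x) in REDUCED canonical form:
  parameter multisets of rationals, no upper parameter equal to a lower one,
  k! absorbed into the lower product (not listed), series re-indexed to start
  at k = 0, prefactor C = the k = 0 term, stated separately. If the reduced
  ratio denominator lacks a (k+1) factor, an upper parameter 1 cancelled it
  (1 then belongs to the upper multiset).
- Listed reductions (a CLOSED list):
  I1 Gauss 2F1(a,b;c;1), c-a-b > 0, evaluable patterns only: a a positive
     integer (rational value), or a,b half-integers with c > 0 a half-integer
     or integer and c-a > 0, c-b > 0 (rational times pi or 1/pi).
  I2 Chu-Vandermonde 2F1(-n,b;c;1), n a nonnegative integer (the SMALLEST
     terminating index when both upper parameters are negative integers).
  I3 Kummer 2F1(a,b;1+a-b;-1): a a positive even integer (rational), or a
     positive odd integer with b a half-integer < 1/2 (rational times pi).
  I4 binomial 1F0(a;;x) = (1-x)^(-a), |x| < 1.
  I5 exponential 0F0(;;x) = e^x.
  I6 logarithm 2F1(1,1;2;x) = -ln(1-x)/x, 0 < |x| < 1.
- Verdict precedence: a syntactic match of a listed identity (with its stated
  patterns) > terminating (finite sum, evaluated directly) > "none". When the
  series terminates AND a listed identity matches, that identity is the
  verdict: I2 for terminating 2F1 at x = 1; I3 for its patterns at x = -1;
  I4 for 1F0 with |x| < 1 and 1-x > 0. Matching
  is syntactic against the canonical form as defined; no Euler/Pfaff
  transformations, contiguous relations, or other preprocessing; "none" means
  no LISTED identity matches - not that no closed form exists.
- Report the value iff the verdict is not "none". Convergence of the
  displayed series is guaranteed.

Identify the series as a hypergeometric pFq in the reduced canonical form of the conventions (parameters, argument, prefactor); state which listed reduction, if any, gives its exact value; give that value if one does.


Structural cue: t_0 = -4/3 here, and k^2 + 1 divides numerator and denominator alike; C = -4/3 after cancelling.
Step ratio: r(k) = 1 * (k-8/9) (k+4) / [(k+73/9) (k+1)] ; factor over Q: parameters, x = 1, and C = -4/3.

Canonical form: C = -4/3 times 2F1 with upper {-8/9, 4}, lower {73/9}, x = 1. Verdict at x = 1: the Gauss summation I1 matches (x = 1: the Gamma ratio telescopes since c-a-b = 5 > 0 and a = 4 in Z>0). Value: -299552/413343.


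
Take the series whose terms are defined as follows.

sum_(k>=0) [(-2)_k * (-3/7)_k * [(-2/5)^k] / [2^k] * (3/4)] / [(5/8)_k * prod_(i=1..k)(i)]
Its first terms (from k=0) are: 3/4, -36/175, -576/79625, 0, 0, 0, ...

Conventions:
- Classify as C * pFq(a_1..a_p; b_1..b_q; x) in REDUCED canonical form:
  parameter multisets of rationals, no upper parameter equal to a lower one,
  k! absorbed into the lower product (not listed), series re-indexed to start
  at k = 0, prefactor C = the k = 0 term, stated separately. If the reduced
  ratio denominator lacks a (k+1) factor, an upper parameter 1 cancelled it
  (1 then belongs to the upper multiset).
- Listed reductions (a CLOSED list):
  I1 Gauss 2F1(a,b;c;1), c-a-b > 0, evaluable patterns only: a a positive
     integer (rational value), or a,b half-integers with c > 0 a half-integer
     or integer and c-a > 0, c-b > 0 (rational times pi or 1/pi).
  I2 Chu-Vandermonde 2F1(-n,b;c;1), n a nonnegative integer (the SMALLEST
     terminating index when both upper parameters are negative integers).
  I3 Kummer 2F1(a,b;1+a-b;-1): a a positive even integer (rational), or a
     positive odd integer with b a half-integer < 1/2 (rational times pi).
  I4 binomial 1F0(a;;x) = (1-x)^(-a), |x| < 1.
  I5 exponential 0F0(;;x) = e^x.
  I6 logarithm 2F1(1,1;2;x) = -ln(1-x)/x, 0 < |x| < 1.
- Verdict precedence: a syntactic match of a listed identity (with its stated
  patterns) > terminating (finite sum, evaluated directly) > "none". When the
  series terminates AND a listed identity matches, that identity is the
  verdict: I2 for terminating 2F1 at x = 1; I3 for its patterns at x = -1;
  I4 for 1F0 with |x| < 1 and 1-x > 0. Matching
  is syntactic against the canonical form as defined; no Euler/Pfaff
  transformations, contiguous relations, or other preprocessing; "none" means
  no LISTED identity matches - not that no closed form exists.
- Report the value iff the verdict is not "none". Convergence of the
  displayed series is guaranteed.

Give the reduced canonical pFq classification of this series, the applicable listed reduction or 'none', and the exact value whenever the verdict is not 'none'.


With C = 3/4: the canonical form is 2F1(-2, -3/7; 5/8; -1/5). Verdict: terminating. (-2)_k vanishes past k = 2, leaving a 3-term sum, computed directly. Exact value: 171051/318500.

Key step: from the first term 3/4: the two k-th powers (C = 3/4) combine into one argument.
Step ratio: r(k) = (-1/5) * (k-2) (k-3/7) / [(k+5/8) (k+1)] - rational; roots negated = parameters, x = (-1/5), C = 3/4.


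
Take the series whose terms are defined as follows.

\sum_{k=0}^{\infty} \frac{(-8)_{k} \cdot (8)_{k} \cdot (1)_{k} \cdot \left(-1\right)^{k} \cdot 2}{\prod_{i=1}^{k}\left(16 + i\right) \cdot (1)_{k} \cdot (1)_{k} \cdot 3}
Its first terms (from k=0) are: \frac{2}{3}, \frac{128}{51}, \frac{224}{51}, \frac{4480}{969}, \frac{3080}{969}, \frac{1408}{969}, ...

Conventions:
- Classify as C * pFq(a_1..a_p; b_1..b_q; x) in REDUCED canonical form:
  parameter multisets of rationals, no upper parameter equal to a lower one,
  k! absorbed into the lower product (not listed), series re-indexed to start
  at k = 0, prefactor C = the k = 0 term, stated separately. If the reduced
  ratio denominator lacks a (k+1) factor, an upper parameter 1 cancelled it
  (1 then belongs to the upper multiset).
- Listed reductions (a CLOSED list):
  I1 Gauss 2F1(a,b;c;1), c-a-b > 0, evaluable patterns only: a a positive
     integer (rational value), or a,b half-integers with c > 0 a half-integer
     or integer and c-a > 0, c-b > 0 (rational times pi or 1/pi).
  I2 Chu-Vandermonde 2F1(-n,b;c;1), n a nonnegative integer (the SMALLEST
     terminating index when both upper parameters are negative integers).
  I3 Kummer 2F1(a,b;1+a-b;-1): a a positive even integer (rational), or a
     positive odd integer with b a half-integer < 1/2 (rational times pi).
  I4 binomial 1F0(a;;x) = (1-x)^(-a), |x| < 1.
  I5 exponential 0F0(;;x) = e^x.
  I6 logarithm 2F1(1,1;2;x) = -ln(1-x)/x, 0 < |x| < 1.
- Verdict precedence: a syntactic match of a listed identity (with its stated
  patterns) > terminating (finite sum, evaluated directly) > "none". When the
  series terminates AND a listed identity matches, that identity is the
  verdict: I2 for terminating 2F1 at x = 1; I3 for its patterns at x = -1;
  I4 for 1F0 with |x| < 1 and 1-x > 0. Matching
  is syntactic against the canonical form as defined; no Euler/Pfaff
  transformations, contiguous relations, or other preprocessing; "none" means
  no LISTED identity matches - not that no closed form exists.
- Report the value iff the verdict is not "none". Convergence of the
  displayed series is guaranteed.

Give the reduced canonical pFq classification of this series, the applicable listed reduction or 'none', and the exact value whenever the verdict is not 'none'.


Reduced: x = -1, 2F1, upper = {-8, 8}, lower = {17}, C = \frac{2}{3}. Verdict: the Kummer evaluation I3 fires (x = -1; c = 17 equals 1+a-b for upper {-8, 8}: listed pattern). Sum: \frac{52}{3}.

Structural cue: with t_0 = \frac{2}{3}, the parameter 1 appears in both the upper and lower lists and cancels.
Step ratio: r(k) = -1 * (k-8) (k+8) / [(k+17) (k+1)] - rational in k. x = -1; t_0 = \frac{2}{3}; negate the roots.


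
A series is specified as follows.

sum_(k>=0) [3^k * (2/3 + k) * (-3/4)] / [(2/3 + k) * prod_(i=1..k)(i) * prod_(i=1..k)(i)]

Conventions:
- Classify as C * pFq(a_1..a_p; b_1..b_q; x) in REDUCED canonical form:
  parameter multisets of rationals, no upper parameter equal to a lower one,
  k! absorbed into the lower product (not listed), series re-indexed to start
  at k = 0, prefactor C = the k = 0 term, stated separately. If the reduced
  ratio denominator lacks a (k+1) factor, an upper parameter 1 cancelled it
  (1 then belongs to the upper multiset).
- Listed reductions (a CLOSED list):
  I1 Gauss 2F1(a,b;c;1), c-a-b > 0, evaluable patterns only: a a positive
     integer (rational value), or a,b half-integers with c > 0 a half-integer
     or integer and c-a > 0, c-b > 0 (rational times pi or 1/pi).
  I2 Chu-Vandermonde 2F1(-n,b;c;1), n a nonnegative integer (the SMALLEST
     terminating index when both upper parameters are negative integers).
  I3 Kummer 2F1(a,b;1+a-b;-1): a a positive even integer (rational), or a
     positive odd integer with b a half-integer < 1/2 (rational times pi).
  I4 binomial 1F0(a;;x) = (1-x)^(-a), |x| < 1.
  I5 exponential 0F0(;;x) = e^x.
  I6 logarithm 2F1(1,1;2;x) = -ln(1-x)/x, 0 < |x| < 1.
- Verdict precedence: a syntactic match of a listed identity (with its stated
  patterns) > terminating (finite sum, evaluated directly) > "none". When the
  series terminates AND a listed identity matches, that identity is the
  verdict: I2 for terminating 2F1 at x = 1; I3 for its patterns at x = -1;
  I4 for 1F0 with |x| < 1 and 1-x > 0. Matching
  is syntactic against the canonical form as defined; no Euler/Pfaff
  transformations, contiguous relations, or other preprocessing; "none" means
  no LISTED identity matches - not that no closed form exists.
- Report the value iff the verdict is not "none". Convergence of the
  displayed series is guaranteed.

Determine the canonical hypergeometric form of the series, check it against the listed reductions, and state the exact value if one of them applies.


This is -3/4 * 0F1(-; 1; 3) in reduced canonical form. Verdict: none here - no I1-I6 shape fits x = 3 with lower {1}.

Key observation: x = 3 and the factor k + 2/3 cancels (top and bottom), leaving C = -3/4.
Consecutive-term ratio: r(k) = 3 * 1 / [(k+1) (k+1)] ; factor over Q: parameters, x = 3, and C = -3/4.


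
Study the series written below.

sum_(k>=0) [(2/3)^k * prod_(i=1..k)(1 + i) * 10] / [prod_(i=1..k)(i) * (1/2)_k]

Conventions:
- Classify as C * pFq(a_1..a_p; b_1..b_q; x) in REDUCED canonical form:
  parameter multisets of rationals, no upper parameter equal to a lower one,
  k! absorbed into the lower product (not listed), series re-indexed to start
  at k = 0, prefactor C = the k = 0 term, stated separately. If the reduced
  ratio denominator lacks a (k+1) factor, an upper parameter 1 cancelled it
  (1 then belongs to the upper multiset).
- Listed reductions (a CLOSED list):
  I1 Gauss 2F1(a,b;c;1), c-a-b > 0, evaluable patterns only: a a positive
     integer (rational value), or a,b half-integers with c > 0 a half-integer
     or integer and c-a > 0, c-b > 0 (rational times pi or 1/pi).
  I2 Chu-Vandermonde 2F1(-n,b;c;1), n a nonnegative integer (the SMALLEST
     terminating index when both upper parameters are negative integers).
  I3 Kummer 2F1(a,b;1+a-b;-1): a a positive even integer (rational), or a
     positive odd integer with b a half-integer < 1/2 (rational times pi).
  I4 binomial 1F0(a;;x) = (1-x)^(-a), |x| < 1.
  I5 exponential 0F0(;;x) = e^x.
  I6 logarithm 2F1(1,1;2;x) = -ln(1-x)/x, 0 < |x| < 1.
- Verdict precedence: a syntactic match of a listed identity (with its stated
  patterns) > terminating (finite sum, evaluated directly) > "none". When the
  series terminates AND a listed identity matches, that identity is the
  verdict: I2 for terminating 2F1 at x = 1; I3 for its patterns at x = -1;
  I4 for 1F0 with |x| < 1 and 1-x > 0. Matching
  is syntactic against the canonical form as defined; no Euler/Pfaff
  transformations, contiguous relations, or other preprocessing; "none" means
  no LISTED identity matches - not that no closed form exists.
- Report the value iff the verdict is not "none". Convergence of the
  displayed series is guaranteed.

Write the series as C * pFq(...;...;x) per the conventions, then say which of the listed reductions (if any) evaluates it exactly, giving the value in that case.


At argument 2/3: a 1F1 with upper {2}, lower {1/2}, scaled by C = 10. Verdict: none - at argument 2/3 the multisets {2} ; {1/2} match no listed identity.

Key step: x = (2/3) and the running product (prefactor 10) telescopes to a rising factorial.
Consecutive-term ratio: r(k) = (2/3) * (k+2) / [(k+1/2) (k+1)] - poly over poly, x = (2/3) from leading terms; C = 10 at k = 0.


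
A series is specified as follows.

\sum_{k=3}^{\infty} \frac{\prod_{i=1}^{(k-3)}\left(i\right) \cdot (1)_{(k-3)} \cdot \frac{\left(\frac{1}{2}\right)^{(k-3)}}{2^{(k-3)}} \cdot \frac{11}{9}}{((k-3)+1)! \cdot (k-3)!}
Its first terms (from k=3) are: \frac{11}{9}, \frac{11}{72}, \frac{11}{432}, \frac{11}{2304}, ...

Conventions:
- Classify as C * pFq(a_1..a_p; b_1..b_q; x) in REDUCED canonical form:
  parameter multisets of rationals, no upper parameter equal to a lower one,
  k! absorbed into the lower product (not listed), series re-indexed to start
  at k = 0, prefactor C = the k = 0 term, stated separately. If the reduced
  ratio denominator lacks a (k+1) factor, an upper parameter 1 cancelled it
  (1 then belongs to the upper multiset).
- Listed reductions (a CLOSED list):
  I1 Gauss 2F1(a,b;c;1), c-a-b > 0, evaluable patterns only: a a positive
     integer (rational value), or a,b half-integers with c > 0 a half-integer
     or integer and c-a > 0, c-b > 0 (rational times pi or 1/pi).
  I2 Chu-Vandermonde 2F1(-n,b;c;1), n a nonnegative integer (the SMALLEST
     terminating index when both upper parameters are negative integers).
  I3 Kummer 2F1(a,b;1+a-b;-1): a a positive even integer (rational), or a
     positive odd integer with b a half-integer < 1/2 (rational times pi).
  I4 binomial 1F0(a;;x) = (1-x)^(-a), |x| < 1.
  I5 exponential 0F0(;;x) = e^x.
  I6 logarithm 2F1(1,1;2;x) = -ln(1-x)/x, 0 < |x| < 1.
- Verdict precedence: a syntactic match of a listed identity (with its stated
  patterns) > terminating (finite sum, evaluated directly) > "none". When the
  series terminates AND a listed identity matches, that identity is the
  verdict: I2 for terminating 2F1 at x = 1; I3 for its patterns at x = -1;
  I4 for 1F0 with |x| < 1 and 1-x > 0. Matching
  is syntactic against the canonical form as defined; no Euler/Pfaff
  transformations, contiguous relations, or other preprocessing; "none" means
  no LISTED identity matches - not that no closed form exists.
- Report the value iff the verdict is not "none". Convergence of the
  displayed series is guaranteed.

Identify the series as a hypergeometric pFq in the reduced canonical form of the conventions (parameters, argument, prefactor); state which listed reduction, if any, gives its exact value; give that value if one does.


The series (x = \frac{1}{4}) is 2F1: upper {1, 1}, lower {2}, prefactor \frac{11}{9}. Verdict at x = \frac{1}{4}: the I6 logarithm reduction matches (the logarithm: parameters (1,1;2), x = \frac{1}{4}). Its exact value is \left(-\frac{44}{9}\right) \cdot \ln\left(\frac{3}{4}\right).

Structural cue: x = \frac{1}{4} and the two k-th powers (prefactor 11/9) combine into one argument.
Ratio: r(k) = \frac{1}{4} * (k+1) (k+1) / [(k+2) (k+1)] - rational in k. x = \frac{1}{4}; t_0 = \frac{11}{9}; negate the roots.
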